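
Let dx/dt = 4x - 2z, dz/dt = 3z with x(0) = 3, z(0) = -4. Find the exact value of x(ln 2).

112

A = [[4,-2],[0,3]]; eigenvalues λ = 3, 4.
Eigenvectors: (-2,-1) for λ=3, (-1,0) for λ=4.
From the initial condition, c_1 = 4, c_2 = -11.
x(ln 2) = (4)(2^3)(-2) + (-11)(2^4)(-1) = 112.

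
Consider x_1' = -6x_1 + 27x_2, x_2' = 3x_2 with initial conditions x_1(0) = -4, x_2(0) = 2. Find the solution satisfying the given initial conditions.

x_1(t) = 6e^(3t) - 10e^(-6t), x_2(t) = 2e^(3t)

Coefficient matrix A = [[-6, 27], [0, 3]].
Characteristic polynomial det(A - λI) = λ^2 + 3λ - 18 = 0.
Eigenvalues λ = -6, 3.
For λ=-6: (A-λI) row 1 is [0, 27], so an eigenvector is (-1, 0).
For λ=3: (A-λI) row 1 is [-9, 27], so an eigenvector is (3, 1).
General solution: K_1e^(-6t)(-1,0) + K_2e^(3t)(3,1).
Applying x_1(0)=-4, x_2(0)=2 gives K_1=10, K_2=2.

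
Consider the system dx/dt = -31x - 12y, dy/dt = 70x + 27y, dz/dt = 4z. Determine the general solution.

x(t) = 3K_1e^(-3t) - 2K_3e^(-t), y(t) = -7K_1e^(-3t) + 5K_3e^(-t), z(t) = K_2e^(4t)

Coefficient matrix A = [[-31, -12, 0], [70, 27, 0], [0, 0, 4]].
det(A - λI) = 0 gives eigenvalues λ = -3, 4, -1.
For λ=-3: eigenvector (3,-7,0).
For λ=4: eigenvector (0,0,1).
For λ=-1: eigenvector (-2,5,0).
General solution: K_1e^(-3t)(3,-7,0) + K_2e^(4t)(0,0,1) + K_3e^(-t)(-2,5,0).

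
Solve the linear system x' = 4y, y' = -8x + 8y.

x(t) = K_1e^(4t)cos(4t) + K_2e^(4t)sin(4t), y(t) = -K_1e^(4t)sin(4t) + K_1e^(4t)cos(4t) + K_2e^(4t)sin(4t) + K_2e^(4t)cos(4t)

Coefficient matrix A = [[0, 4], [-8, 8]].
Characteristic polynomial det(A - λI) = λ^2 - 8λ + 32 = 0.
Eigenvalues λ = 4 ± 4i (complex conjugate pair).
For λ=4+4i: an eigenvector is (1,1) - i(0,-1) = (1, 1 + i).
A real fundamental pair from Re and Im of e^((4+4i)t)v: X_1 = e^(4t)(cos(4t)·(1,1) + sin(4t)·(0,-1)), X_2 = e^(4t)(sin(4t)·(1,1) - cos(4t)·(0,-1)).
General solution: K_1X_1 + K_2X_2.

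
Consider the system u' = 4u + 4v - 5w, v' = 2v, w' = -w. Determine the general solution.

u(t) = 2c_1e^(2t) + c_2e^(4t) + c_3e^(-t), v(t) = -c_1e^(2t), w(t) = c_3e^(-t)

Coefficient matrix A = [[4, 4, -5], [0, 2, 0], [0, 0, -1]].
det(A - λI) = 0 gives eigenvalues λ = 2, 4, -1.
For λ=2: eigenvector (2,-1,0).
For λ=4: eigenvector (1,0,0).
For λ=-1: eigenvector (1,0,1).
General solution: c_1e^(2t)(2,-1,0) + c_2e^(4t)(1,0,0) + c_3e^(-t)(1,0,1).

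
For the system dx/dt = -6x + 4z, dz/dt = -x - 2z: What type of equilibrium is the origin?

stable improper node

A = [[-6,4],[-1,-2]]; det(A-λI) = λ^2 + 8λ + 16.
repeated λ = -4 with a single eigenvector.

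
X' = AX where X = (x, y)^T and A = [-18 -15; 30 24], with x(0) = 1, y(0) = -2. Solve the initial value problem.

Coefficient matrix A = [[-18, -15], [30, 24]].
Characteristic polynomial det(A - λI) = λ^2 - 6λ + 18 = 0.
Eigenvalues λ = 3 ± 3i (complex conjugate pair).
For λ=3+3i: an eigenvector is (-2,3) - i(-1,1) = (-2 + i, 3 - i).
A real fundamental pair from Re and Im of e^((3+3i)t)v: X_1 = e^(3t)(cos(3t)·(-2,3) + sin(3t)·(-1,1)), X_2 = e^(3t)(sin(3t)·(-2,3) - cos(3t)·(-1,1)).
General solution: K_1X_1 + K_2X_2.
Applying x(0)=1, y(0)=-2 gives K_1=-1, K_2=-1.

x(t) = 3e^(3t)sin(3t) + e^(3t)cos(3t), y(t) = -4e^(3t)sin(3t) - 2e^(3t)cos(3t)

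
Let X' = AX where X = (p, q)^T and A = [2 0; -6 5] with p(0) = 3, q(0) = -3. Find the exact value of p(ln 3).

27

A = [[2,0],[-6,5]]; eigenvalues λ = 5, 2.
Eigenvectors: (0,-1) for λ=5, (-1,-2) for λ=2.
From the initial condition, c_1 = 9, c_2 = -3.
p(ln 3) = (9)(3^5)(0) + (-3)(3^2)(-1) = 27.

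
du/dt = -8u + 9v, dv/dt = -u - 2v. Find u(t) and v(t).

Coefficient matrix A = [[-8, 9], [-1, -2]].
Characteristic polynomial det(A - λI) = λ^2 + 10λ + 25 = 0.
Single eigenvalue λ = -5 with algebraic multiplicity 2.
Eigenvector v = (-3,-1); generalized eigenvector w with (A-λI)w=v is (-2,-1).
General solution: e^(-5t)[C_1·v + C_2·(t·v + w)].

u(t) = -3C_1e^(-5t) - 3C_2te^(-5t) - 2C_2e^(-5t), v(t) = -C_1e^(-5t) - C_2te^(-5t) - C_2e^(-5t)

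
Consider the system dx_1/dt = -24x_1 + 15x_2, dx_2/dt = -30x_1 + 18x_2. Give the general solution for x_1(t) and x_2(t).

x_1(t) = -K_1e^(-3t)sin(3t) - 2K_1e^(-3t)cos(3t) - 2K_2e^(-3t)sin(3t) + K_2e^(-3t)cos(3t), x_2(t) = -K_1e^(-3t)sin(3t) - 3K_1e^(-3t)cos(3t) - 3K_2e^(-3t)sin(3t) + K_2e^(-3t)cos(3t)

Coefficient matrix A = [[-24, 15], [-30, 18]].
Characteristic polynomial det(A - λI) = λ^2 + 6λ + 18 = 0.
Eigenvalues λ = -3 ± 3i (complex conjugate pair).
For λ=-3+3i: an eigenvector is (-2,-3) - i(-1,-1) = (-2 + i, -3 + i).
A real fundamental pair from Re and Im of e^((-3+3i)t)v: X_1 = e^(-3t)(cos(3t)·(-2,-3) + sin(3t)·(-1,-1)), X_2 = e^(-3t)(sin(3t)·(-2,-3) - cos(3t)·(-1,-1)).
General solution: K_1X_1 + K_2X_2.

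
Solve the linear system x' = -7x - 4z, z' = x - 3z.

x(t) = -2c_1e^(-5t) - 2c_2te^(-5t) - 3c_2e^(-5t), z(t) = c_1e^(-5t) + c_2te^(-5t) + 2c_2e^(-5t)

Coefficient matrix A = [[-7, -4], [1, -3]].
Characteristic polynomial det(A - λI) = λ^2 + 10λ + 25 = 0.
Single eigenvalue λ = -5 with algebraic multiplicity 2.
Eigenvector v = (-2,1); generalized eigenvector w with (A-λI)w=v is (-3,2).
General solution: e^(-5t)[c_1·v + c_2·(t·v + w)].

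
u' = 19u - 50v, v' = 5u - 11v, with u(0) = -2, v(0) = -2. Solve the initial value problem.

Coefficient matrix A = [[19, -50], [5, -11]].
Characteristic polynomial det(A - λI) = λ^2 - 8λ + 41 = 0.
Eigenvalues λ = 4 ± 5i (complex conjugate pair).
For λ=4+5i: an eigenvector is (-3,-1) - i(1,0) = (-3 - i, -1).
A real fundamental pair from Re and Im of e^((4+5i)t)v: X_1 = e^(4t)(cos(5t)·(-3,-1) + sin(5t)·(1,0)), X_2 = e^(4t)(sin(5t)·(-3,-1) - cos(5t)·(1,0)).
General solution: c_1X_1 + c_2X_2.
Applying u(0)=-2, v(0)=-2 gives c_1=2, c_2=-4.

u(t) = 14e^(4t)sin(5t) - 2e^(4t)cos(5t), v(t) = 4e^(4t)sin(5t) - 2e^(4t)cos(5t)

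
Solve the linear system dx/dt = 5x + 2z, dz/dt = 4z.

Coefficient matrix A = [[5, 2], [0, 4]].
Characteristic polynomial det(A - λI) = λ^2 - 9λ + 20 = 0.
Eigenvalues λ = 4, 5.
For λ=4: (A-λI) row 1 is [1, 2], so an eigenvector is (-2, 1).
For λ=5: (A-λI) row 1 is [0, 2], so an eigenvector is (1, 0).
General solution: C_1e^(4t)(-2,1) + C_2e^(5t)(1,0).

x(t) = -2C_1e^(4t) + C_2e^(5t), z(t) = C_1e^(4t)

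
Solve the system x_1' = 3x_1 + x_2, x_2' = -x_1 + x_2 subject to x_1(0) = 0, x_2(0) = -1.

x_1(t) = -te^(2t), x_2(t) = te^(2t) - e^(2t)

Coefficient matrix A = [[3, 1], [-1, 1]].
Characteristic polynomial det(A - λI) = λ^2 - 4λ + 4 = 0.
Single eigenvalue λ = 2 with algebraic multiplicity 2.
Eigenvector v = (-1,1); generalized eigenvector w with (A-λI)w=v is (1,-2).
General solution: e^(2t)[c_1·v + c_2·(t·v + w)].
Applying x_1(0)=0, x_2(0)=-1 gives c_1=1, c_2=1.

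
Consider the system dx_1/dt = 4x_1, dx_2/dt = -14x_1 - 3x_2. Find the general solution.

x_1(t) = -C_1e^(4t), x_2(t) = 2C_1e^(4t) - C_2e^(-3t)

Coefficient matrix A = [[4, 0], [-14, -3]].
Characteristic polynomial det(A - λI) = λ^2 - λ - 12 = 0.
Eigenvalues λ = 4, -3.
For λ=4: (A-λI) row 2 is [-14, -7], so an eigenvector is (-1, 2).
For λ=-3: (A-λI) row 1 is [7, 0], so an eigenvector is (0, -1).
General solution: C_1e^(4t)(-1,2) + C_2e^(-3t)(0,-1).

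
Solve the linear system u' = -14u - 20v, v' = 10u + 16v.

u(t) = -C_1e^(6t) - 2C_2e^(-4t), v(t) = C_1e^(6t) + C_2e^(-4t)

Coefficient matrix A = [[-14, -20], [10, 16]].
Characteristic polynomial det(A - λI) = λ^2 - 2λ - 24 = 0.
Eigenvalues λ = 6, -4.
For λ=6: (A-λI) row 1 is [-20, -20], so an eigenvector is (-1, 1).
For λ=-4: (A-λI) row 1 is [-10, -20], so an eigenvector is (-2, 1).
General solution: C_1e^(6t)(-1,1) + C_2e^(-4t)(-2,1).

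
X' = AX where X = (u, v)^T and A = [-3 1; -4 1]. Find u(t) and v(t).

u(t) = C_1e^(-t) + C_2te^(-t) - C_2e^(-t), v(t) = 2C_1e^(-t) + 2C_2te^(-t) - C_2e^(-t)

Coefficient matrix A = [[-3, 1], [-4, 1]].
Characteristic polynomial det(A - λI) = λ^2 + 2λ + 1 = 0.
Single eigenvalue λ = -1 with algebraic multiplicity 2.
Eigenvector v = (1,2); generalized eigenvector w with (A-λI)w=v is (-1,-1).
General solution: e^(-t)[C_1·v + C_2·(t·v + w)].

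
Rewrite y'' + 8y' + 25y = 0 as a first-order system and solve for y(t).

y(t) = K_1e^(-4t)cos(3t) + K_2e^(-4t)sin(3t)

Let x_1 = y, x_2 = y'. Then x_1' = x_2 and x_2' = -25x_1 - 8x_2.
A = [[0,1],[-25,-8]]; det(A-λI) = λ^2 + 8λ + 25.
Eigenvalues λ = -4 ± 3i.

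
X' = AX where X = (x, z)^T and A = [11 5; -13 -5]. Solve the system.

x(t) = -c_1e^(3t)sin(t) - 2c_1e^(3t)cos(t) - 2c_2e^(3t)sin(t) + c_2e^(3t)cos(t), z(t) = 2c_1e^(3t)sin(t) + 3c_1e^(3t)cos(t) + 3c_2e^(3t)sin(t) - 2c_2e^(3t)cos(t)

Coefficient matrix A = [[11, 5], [-13, -5]].
Characteristic polynomial det(A - λI) = λ^2 - 6λ + 10 = 0.
Eigenvalues λ = 3 ± i (complex conjugate pair).
For λ=3+i: an eigenvector is (-2,3) - i(-1,2) = (-2 + i, 3 - 2i).
A real fundamental pair from Re and Im of e^((3+i)t)v: X_1 = e^(3t)(cos(t)·(-2,3) + sin(t)·(-1,2)), X_2 = e^(3t)(sin(t)·(-2,3) - cos(t)·(-1,2)).
General solution: c_1X_1 + c_2X_2.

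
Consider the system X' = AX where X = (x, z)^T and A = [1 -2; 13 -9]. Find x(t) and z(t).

Coefficient matrix A = [[1, -2], [13, -9]].
Characteristic polynomial det(A - λI) = λ^2 + 8λ + 17 = 0.
Eigenvalues λ = -4 ± i (complex conjugate pair).
For λ=-4+i: an eigenvector is (-1,-3) - i(1,2) = (-1 - i, -3 - 2i).
A real fundamental pair from Re and Im of e^((-4+i)t)v: X_1 = e^(-4t)(cos(t)·(-1,-3) + sin(t)·(1,2)), X_2 = e^(-4t)(sin(t)·(-1,-3) - cos(t)·(1,2)).
General solution: C_1X_1 + C_2X_2.

x(t) = C_1e^(-4t)sin(t) - C_1e^(-4t)cos(t) - C_2e^(-4t)sin(t) - C_2e^(-4t)cos(t), z(t) = 2C_1e^(-4t)sin(t) - 3C_1e^(-4t)cos(t) - 3C_2e^(-4t)sin(t) - 2C_2e^(-4t)cos(t)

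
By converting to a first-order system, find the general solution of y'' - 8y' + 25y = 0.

Let x_1 = y, x_2 = y'. Then x_1' = x_2 and x_2' = -25x_1 + 8x_2.
A = [[0,1],[-25,8]]; det(A-λI) = λ^2 - 8λ + 25.
Eigenvalues λ = 4 ± 3i.

y(t) = c_1e^(4t)cos(3t) + c_2e^(4t)sin(3t)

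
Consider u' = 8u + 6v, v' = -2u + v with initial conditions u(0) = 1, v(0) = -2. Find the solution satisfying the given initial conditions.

Coefficient matrix A = [[8, 6], [-2, 1]].
Characteristic polynomial det(A - λI) = λ^2 - 9λ + 20 = 0.
Eigenvalues λ = 5, 4.
For λ=5: (A-λI) row 1 is [3, 6], so an eigenvector is (-2, 1).
For λ=4: (A-λI) row 1 is [4, 6], so an eigenvector is (-3, 2).
General solution: c_1e^(5t)(-2,1) + c_2e^(4t)(-3,2).
Applying u(0)=1, v(0)=-2 gives c_1=4, c_2=-3.

u(t) = -8e^(5t) + 9e^(4t), v(t) = 4e^(5t) - 6e^(4t)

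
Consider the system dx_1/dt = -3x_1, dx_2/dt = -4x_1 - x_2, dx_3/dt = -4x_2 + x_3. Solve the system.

Coefficient matrix A = [[-3, 0, 0], [-4, -1, 0], [0, -4, 1]].
det(A - λI) = 0 gives eigenvalues λ = -3, -1, 1.
For λ=-3: eigenvector (1,2,2).
For λ=-1: eigenvector (0,1,2).
For λ=1: eigenvector (0,0,-1).
General solution: C_1e^(-3t)(1,2,2) + C_2e^(-t)(0,1,2) + C_3e^(t)(0,0,-1).

x_1(t) = C_1e^(-3t), x_2(t) = 2C_1e^(-3t) + C_2e^(-t), x_3(t) = 2C_1e^(-3t) + 2C_2e^(-t) - C_3e^(t)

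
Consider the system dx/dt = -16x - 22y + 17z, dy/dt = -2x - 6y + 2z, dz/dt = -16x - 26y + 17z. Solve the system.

x(t) = C_1e^(-4t) + 4C_2e^(-2t) + C_3e^(t), y(t) = C_1e^(-4t) - C_2e^(-2t), z(t) = 2C_1e^(-4t) + 2C_2e^(-2t) + C_3e^(t)

Coefficient matrix A = [[-16, -22, 17], [-2, -6, 2], [-16, -26, 17]].
det(A - λI) = 0 gives eigenvalues λ = -4, -2, 1.
For λ=-4: eigenvector (1,1,2).
For λ=-2: eigenvector (4,-1,2).
For λ=1: eigenvector (1,0,1).
General solution: C_1e^(-4t)(1,1,2) + C_2e^(-2t)(4,-1,2) + C_3e^(t)(1,0,1).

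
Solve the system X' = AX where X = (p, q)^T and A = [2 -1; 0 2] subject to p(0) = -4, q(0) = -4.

p(t) = 4te^(2t) - 4e^(2t), q(t) = -4e^(2t)

Coefficient matrix A = [[2, -1], [0, 2]].
Characteristic polynomial det(A - λI) = λ^2 - 4λ + 4 = 0.
Single eigenvalue λ = 2 with algebraic multiplicity 2.
Eigenvector v = (1,0); generalized eigenvector w with (A-λI)w=v is (-2,-1).
General solution: e^(2t)[C_1·v + C_2·(t·v + w)].
Applying p(0)=-4, q(0)=-4 gives C_1=4, C_2=4.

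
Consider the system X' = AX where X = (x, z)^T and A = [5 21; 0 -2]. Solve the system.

x(t) = -3K_1e^(-2t) + K_2e^(5t), z(t) = K_1e^(-2t)

Coefficient matrix A = [[5, 21], [0, -2]].
Characteristic polynomial det(A - λI) = λ^2 - 3λ - 10 = 0.
Eigenvalues λ = -2, 5.
For λ=-2: (A-λI) row 1 is [7, 21], so an eigenvector is (-3, 1).
For λ=5: (A-λI) row 1 is [0, 21], so an eigenvector is (1, 0).
General solution: K_1e^(-2t)(-3,1) + K_2e^(5t)(1,0).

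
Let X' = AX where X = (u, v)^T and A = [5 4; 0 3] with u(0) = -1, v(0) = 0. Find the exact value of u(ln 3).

A = [[5,4],[0,3]]; eigenvalues λ = 5, 3.
Eigenvectors: (1,0) for λ=5, (-2,1) for λ=3.
From the initial condition, c_1 = -1, c_2 = 0.
u(ln 3) = (-1)(3^5)(1) + (0)(3^3)(-2) = -243.

-243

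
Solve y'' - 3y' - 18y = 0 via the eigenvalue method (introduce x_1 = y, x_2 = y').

y(t) = c_1e^(6t) + c_2e^(-3t)

Let x_1 = y, x_2 = y'. Then x_1' = x_2 and x_2' = 18x_1 + 3x_2.
A = [[0,1],[18,3]]; det(A-λI) = λ^2 - 3λ - 18.
Eigenvalues λ = 6, -3 with eigenvectors (1,6), (1,-3).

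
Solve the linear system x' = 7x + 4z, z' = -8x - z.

Coefficient matrix A = [[7, 4], [-8, -1]].
Characteristic polynomial det(A - λI) = λ^2 - 6λ + 25 = 0.
Eigenvalues λ = 3 ± 4i (complex conjugate pair).
For λ=3+4i: an eigenvector is (0,1) - i(1,-1) = (0 - i, 1 + i).
A real fundamental pair from Re and Im of e^((3+4i)t)v: X_1 = e^(3t)(cos(4t)·(0,1) + sin(4t)·(1,-1)), X_2 = e^(3t)(sin(4t)·(0,1) - cos(4t)·(1,-1)).
General solution: C_1X_1 + C_2X_2.

x(t) = C_1e^(3t)sin(4t) - C_2e^(3t)cos(4t), z(t) = -C_1e^(3t)sin(4t) + C_1e^(3t)cos(4t) + C_2e^(3t)sin(4t) + C_2e^(3t)cos(4t)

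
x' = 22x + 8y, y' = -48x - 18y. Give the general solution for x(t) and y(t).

Coefficient matrix A = [[22, 8], [-48, -18]].
Characteristic polynomial det(A - λI) = λ^2 - 4λ - 12 = 0.
Eigenvalues λ = 6, -2.
For λ=6: (A-λI) row 1 is [16, 8], so an eigenvector is (-1, 2).
For λ=-2: (A-λI) row 1 is [24, 8], so an eigenvector is (-1, 3).
General solution: c_1e^(6t)(-1,2) + c_2e^(-2t)(-1,3).

x(t) = -c_1e^(6t) - c_2e^(-2t), y(t) = 2c_1e^(6t) + 3c_2e^(-2t)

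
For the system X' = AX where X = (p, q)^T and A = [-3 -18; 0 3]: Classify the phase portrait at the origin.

saddle

A = [[-3,-18],[0,3]]; det(A-λI) = λ^2 - 9.
λ = -3, 3: opposite signs.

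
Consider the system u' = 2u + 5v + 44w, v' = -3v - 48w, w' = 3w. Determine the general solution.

Coefficient matrix A = [[2, 5, 44], [0, -3, -48], [0, 0, 3]].
det(A - λI) = 0 gives eigenvalues λ = 2, -3, 3.
For λ=2: eigenvector (1,0,0).
For λ=-3: eigenvector (-1,1,0).
For λ=3: eigenvector (4,-8,1).
General solution: K_1e^(2t)(1,0,0) + K_2e^(-3t)(-1,1,0) + K_3e^(3t)(4,-8,1).

u(t) = K_1e^(2t) - K_2e^(-3t) + 4K_3e^(3t), v(t) = K_2e^(-3t) - 8K_3e^(3t), w(t) = K_3e^(3t)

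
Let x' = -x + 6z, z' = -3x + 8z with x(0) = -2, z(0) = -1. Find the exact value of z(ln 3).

A = [[-1,6],[-3,8]]; eigenvalues λ = 2, 5.
Eigenvectors: (2,1) for λ=2, (-1,-1) for λ=5.
From the initial condition, c_1 = -1, c_2 = 0.
z(ln 3) = (-1)(3^2)(1) + (0)(3^5)(-1) = -9.

-9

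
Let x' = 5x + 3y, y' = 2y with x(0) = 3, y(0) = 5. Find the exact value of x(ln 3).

A = [[5,3],[0,2]]; eigenvalues λ = 2, 5.
Eigenvectors: (1,-1) for λ=2, (1,0) for λ=5.
From the initial condition, c_1 = -5, c_2 = 8.
x(ln 3) = (-5)(3^2)(1) + (8)(3^5)(1) = 1899.

1899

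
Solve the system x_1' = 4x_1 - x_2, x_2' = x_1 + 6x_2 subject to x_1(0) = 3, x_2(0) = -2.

x_1(t) = -te^(5t) + 3e^(5t), x_2(t) = te^(5t) - 2e^(5t)

Coefficient matrix A = [[4, -1], [1, 6]].
Characteristic polynomial det(A - λI) = λ^2 - 10λ + 25 = 0.
Single eigenvalue λ = 5 with algebraic multiplicity 2.
Eigenvector v = (-1,1); generalized eigenvector w with (A-λI)w=v is (-1,2).
General solution: e^(5t)[K_1·v + K_2·(t·v + w)].
Applying x_1(0)=3, x_2(0)=-2 gives K_1=-4, K_2=1.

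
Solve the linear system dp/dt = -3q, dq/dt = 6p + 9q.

p(t) = C_1e^(6t) - C_2e^(3t), q(t) = -2C_1e^(6t) + C_2e^(3t)

Coefficient matrix A = [[0, -3], [6, 9]].
Characteristic polynomial det(A - λI) = λ^2 - 9λ + 18 = 0.
Eigenvalues λ = 6, 3.
For λ=6: (A-λI) row 1 is [-6, -3], so an eigenvector is (1, -2).
For λ=3: (A-λI) row 1 is [-3, -3], so an eigenvector is (-1, 1).
General solution: C_1e^(6t)(1,-2) + C_2e^(3t)(-1,1).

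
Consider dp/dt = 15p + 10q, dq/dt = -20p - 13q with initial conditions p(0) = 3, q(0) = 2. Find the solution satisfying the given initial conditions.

p(t) = 31e^(t)sin(2t) + 3e^(t)cos(2t), q(t) = -44e^(t)sin(2t) + 2e^(t)cos(2t)

Coefficient matrix A = [[15, 10], [-20, -13]].
Characteristic polynomial det(A - λI) = λ^2 - 2λ + 5 = 0.
Eigenvalues λ = 1 ± 2i (complex conjugate pair).
For λ=1+2i: an eigenvector is (-2,3) - i(1,-1) = (-2 - i, 3 + i).
A real fundamental pair from Re and Im of e^((1+2i)t)v: X_1 = e^(t)(cos(2t)·(-2,3) + sin(2t)·(1,-1)), X_2 = e^(t)(sin(2t)·(-2,3) - cos(2t)·(1,-1)).
General solution: K_1X_1 + K_2X_2.
Applying p(0)=3, q(0)=2 gives K_1=5, K_2=-13.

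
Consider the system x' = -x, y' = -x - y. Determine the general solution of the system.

Coefficient matrix A = [[-1, 0], [-1, -1]].
Characteristic polynomial det(A - λI) = λ^2 + 2λ + 1 = 0.
Single eigenvalue λ = -1 with algebraic multiplicity 2.
Eigenvector v = (0,1); generalized eigenvector w with (A-λI)w=v is (-1,-3).
General solution: e^(-t)[C_1·v + C_2·(t·v + w)].

x(t) = -C_2e^(-t), y(t) = C_1e^(-t) + C_2te^(-t) - 3C_2e^(-t)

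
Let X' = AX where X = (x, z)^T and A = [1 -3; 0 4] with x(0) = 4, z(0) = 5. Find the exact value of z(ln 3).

405

A = [[1,-3],[0,4]]; eigenvalues λ = 4, 1.
Eigenvectors: (1,-1) for λ=4, (-1,0) for λ=1.
From the initial condition, c_1 = -5, c_2 = -9.
z(ln 3) = (-5)(3^4)(-1) + (-9)(3^1)(0) = 405.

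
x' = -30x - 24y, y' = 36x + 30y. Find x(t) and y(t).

x(t) = -2K_1e^(6t) - K_2e^(-6t), y(t) = 3K_1e^(6t) + K_2e^(-6t)

Coefficient matrix A = [[-30, -24], [36, 30]].
Characteristic polynomial det(A - λI) = λ^2 - 36 = 0.
Eigenvalues λ = 6, -6.
For λ=6: (A-λI) row 1 is [-36, -24], so an eigenvector is (-2, 3).
For λ=-6: (A-λI) row 1 is [-24, -24], so an eigenvector is (-1, 1).
General solution: K_1e^(6t)(-2,3) + K_2e^(-6t)(-1,1).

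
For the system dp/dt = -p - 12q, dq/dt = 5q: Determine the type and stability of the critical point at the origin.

saddle

A = [[-1,-12],[0,5]]; det(A-λI) = λ^2 - 4λ - 5.
λ = 5, -1: opposite signs.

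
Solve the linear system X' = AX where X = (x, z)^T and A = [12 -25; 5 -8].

x(t) = 2C_1e^(2t)sin(5t) + C_1e^(2t)cos(5t) + C_2e^(2t)sin(5t) - 2C_2e^(2t)cos(5t), z(t) = C_1e^(2t)sin(5t) - C_2e^(2t)cos(5t)

Coefficient matrix A = [[12, -25], [5, -8]].
Characteristic polynomial det(A - λI) = λ^2 - 4λ + 29 = 0.
Eigenvalues λ = 2 ± 5i (complex conjugate pair).
For λ=2+5i: an eigenvector is (1,0) - i(2,1) = (1 - 2i, 0 - i).
A real fundamental pair from Re and Im of e^((2+5i)t)v: X_1 = e^(2t)(cos(5t)·(1,0) + sin(5t)·(2,1)), X_2 = e^(2t)(sin(5t)·(1,0) - cos(5t)·(2,1)).
General solution: C_1X_1 + C_2X_2.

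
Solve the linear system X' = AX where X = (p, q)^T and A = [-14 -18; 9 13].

p(t) = K_1e^(4t) - 2K_2e^(-5t), q(t) = -K_1e^(4t) + K_2e^(-5t)

Coefficient matrix A = [[-14, -18], [9, 13]].
Characteristic polynomial det(A - λI) = λ^2 + λ - 20 = 0.
Eigenvalues λ = 4, -5.
For λ=4: (A-λI) row 1 is [-18, -18], so an eigenvector is (1, -1).
For λ=-5: (A-λI) row 1 is [-9, -18], so an eigenvector is (-2, 1).
General solution: K_1e^(4t)(1,-1) + K_2e^(-5t)(-2,1).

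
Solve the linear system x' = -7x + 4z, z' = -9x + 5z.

Coefficient matrix A = [[-7, 4], [-9, 5]].
Characteristic polynomial det(A - λI) = λ^2 + 2λ + 1 = 0.
Single eigenvalue λ = -1 with algebraic multiplicity 2.
Eigenvector v = (2,3); generalized eigenvector w with (A-λI)w=v is (1,2).
General solution: e^(-t)[K_1·v + K_2·(t·v + w)].

x(t) = 2K_1e^(-t) + 2K_2te^(-t) + K_2e^(-t), z(t) = 3K_1e^(-t) + 3K_2te^(-t) + 2K_2e^(-t)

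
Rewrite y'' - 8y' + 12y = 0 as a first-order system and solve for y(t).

Let x_1 = y, x_2 = y'. Then x_1' = x_2 and x_2' = -12x_1 + 8x_2.
A = [[0,1],[-12,8]]; det(A-λI) = λ^2 - 8λ + 12.
Eigenvalues λ = 2, 6 with eigenvectors (1,2), (1,6).

y(t) = c_1e^(2t) + c_2e^(6t)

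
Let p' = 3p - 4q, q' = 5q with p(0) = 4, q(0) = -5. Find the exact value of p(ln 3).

A = [[3,-4],[0,5]]; eigenvalues λ = 5, 3.
Eigenvectors: (-2,1) for λ=5, (1,0) for λ=3.
From the initial condition, c_1 = -5, c_2 = -6.
p(ln 3) = (-5)(3^5)(-2) + (-6)(3^3)(1) = 2268.

2268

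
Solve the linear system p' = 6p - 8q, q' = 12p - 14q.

p(t) = K_1e^(-2t) + 2K_2e^(-6t), q(t) = K_1e^(-2t) + 3K_2e^(-6t)

Coefficient matrix A = [[6, -8], [12, -14]].
Characteristic polynomial det(A - λI) = λ^2 + 8λ + 12 = 0.
Eigenvalues λ = -2, -6.
For λ=-2: (A-λI) row 1 is [8, -8], so an eigenvector is (1, 1).
For λ=-6: (A-λI) row 1 is [12, -8], so an eigenvector is (2, 3).
General solution: K_1e^(-2t)(1,1) + K_2e^(-6t)(2,3).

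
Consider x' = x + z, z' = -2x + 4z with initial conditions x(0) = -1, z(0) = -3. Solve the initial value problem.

Coefficient matrix A = [[1, 1], [-2, 4]].
Characteristic polynomial det(A - λI) = λ^2 - 5λ + 6 = 0.
Eigenvalues λ = 2, 3.
For λ=2: (A-λI) row 1 is [-1, 1], so an eigenvector is (1, 1).
For λ=3: (A-λI) row 1 is [-2, 1], so an eigenvector is (-1, -2).
General solution: K_1e^(2t)(1,1) + K_2e^(3t)(-1,-2).
Applying x(0)=-1, z(0)=-3 gives K_1=1, K_2=2.

x(t) = -2e^(3t) + e^(2t), z(t) = -4e^(3t) + e^(2t)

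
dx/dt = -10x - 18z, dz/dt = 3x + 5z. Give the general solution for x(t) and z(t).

Coefficient matrix A = [[-10, -18], [3, 5]].
Characteristic polynomial det(A - λI) = λ^2 + 5λ + 4 = 0.
Eigenvalues λ = -4, -1.
For λ=-4: (A-λI) row 1 is [-6, -18], so an eigenvector is (-3, 1).
For λ=-1: (A-λI) row 1 is [-9, -18], so an eigenvector is (-2, 1).
General solution: C_1e^(-4t)(-3,1) + C_2e^(-t)(-2,1).

x(t) = -3C_1e^(-4t) - 2C_2e^(-t), z(t) = C_1e^(-4t) + C_2e^(-t)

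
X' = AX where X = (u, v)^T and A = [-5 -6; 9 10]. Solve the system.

Coefficient matrix A = [[-5, -6], [9, 10]].
Characteristic polynomial det(A - λI) = λ^2 - 5λ + 4 = 0.
Eigenvalues λ = 1, 4.
For λ=1: (A-λI) row 1 is [-6, -6], so an eigenvector is (1, -1).
For λ=4: (A-λI) row 1 is [-9, -6], so an eigenvector is (-2, 3).
General solution: C_1e^(t)(1,-1) + C_2e^(4t)(-2,3).

u(t) = C_1e^(t) - 2C_2e^(4t), v(t) = -C_1e^(t) + 3C_2e^(4t)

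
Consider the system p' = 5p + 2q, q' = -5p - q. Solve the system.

p(t) = -K_1e^(2t)sin(t) + K_1e^(2t)cos(t) + K_2e^(2t)sin(t) + K_2e^(2t)cos(t), q(t) = K_1e^(2t)sin(t) - 2K_1e^(2t)cos(t) - 2K_2e^(2t)sin(t) - K_2e^(2t)cos(t)

Coefficient matrix A = [[5, 2], [-5, -1]].
Characteristic polynomial det(A - λI) = λ^2 - 4λ + 5 = 0.
Eigenvalues λ = 2 ± i (complex conjugate pair).
For λ=2+i: an eigenvector is (1,-2) - i(-1,1) = (1 + i, -2 - i).
A real fundamental pair from Re and Im of e^((2+i)t)v: X_1 = e^(2t)(cos(t)·(1,-2) + sin(t)·(-1,1)), X_2 = e^(2t)(sin(t)·(1,-2) - cos(t)·(-1,1)).
General solution: K_1X_1 + K_2X_2.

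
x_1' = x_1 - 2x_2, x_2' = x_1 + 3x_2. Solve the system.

Coefficient matrix A = [[1, -2], [1, 3]].
Characteristic polynomial det(A - λI) = λ^2 - 4λ + 5 = 0.
Eigenvalues λ = 2 ± i (complex conjugate pair).
For λ=2+i: an eigenvector is (1,0) - i(-1,1) = (1 + i, 0 - i).
A real fundamental pair from Re and Im of e^((2+i)t)v: X_1 = e^(2t)(cos(t)·(1,0) + sin(t)·(-1,1)), X_2 = e^(2t)(sin(t)·(1,0) - cos(t)·(-1,1)).
General solution: K_1X_1 + K_2X_2.

x_1(t) = -K_1e^(2t)sin(t) + K_1e^(2t)cos(t) + K_2e^(2t)sin(t) + K_2e^(2t)cos(t), x_2(t) = K_1e^(2t)sin(t) - K_2e^(2t)cos(t)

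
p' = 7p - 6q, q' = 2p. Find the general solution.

Coefficient matrix A = [[7, -6], [2, 0]].
Characteristic polynomial det(A - λI) = λ^2 - 7λ + 12 = 0.
Eigenvalues λ = 4, 3.
For λ=4: (A-λI) row 1 is [3, -6], so an eigenvector is (2, 1).
For λ=3: (A-λI) row 1 is [4, -6], so an eigenvector is (3, 2).
General solution: c_1e^(4t)(2,1) + c_2e^(3t)(3,2).

p(t) = 2c_1e^(4t) + 3c_2e^(3t), q(t) = c_1e^(4t) + 2c_2e^(3t)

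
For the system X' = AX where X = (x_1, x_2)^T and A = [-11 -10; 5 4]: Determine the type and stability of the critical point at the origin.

stable node

A = [[-11,-10],[5,4]]; det(A-λI) = λ^2 + 7λ + 6.
λ = -1, -6: both negative.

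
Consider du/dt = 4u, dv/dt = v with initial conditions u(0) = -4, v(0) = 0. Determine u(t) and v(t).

u(t) = -4e^(4t), v(t) = 0

Coefficient matrix A = [[4, 0], [0, 1]].
Characteristic polynomial det(A - λI) = λ^2 - 5λ + 4 = 0.
Eigenvalues λ = 1, 4.
For λ=1: (A-λI) row 1 is [3, 0], so an eigenvector is (0, 1).
For λ=4: (A-λI) row 2 is [0, -3], so an eigenvector is (-1, 0).
General solution: c_1e^(t)(0,1) + c_2e^(4t)(-1,0).
Applying u(0)=-4, v(0)=0 gives c_1=0, c_2=4.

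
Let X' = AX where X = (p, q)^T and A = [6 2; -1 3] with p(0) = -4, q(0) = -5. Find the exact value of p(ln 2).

A = [[6,2],[-1,3]]; eigenvalues λ = 5, 4.
Eigenvectors: (-2,1) for λ=5, (1,-1) for λ=4.
From the initial condition, c_1 = 9, c_2 = 14.
p(ln 2) = (9)(2^5)(-2) + (14)(2^4)(1) = -352.

-352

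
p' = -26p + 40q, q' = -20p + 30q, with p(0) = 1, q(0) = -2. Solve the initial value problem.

Coefficient matrix A = [[-26, 40], [-20, 30]].
Characteristic polynomial det(A - λI) = λ^2 - 4λ + 20 = 0.
Eigenvalues λ = 2 ± 4i (complex conjugate pair).
For λ=2+4i: an eigenvector is (1,1) - i(3,2) = (1 - 3i, 1 - 2i).
A real fundamental pair from Re and Im of e^((2+4i)t)v: X_1 = e^(2t)(cos(4t)·(1,1) + sin(4t)·(3,2)), X_2 = e^(2t)(sin(4t)·(1,1) - cos(4t)·(3,2)).
General solution: c_1X_1 + c_2X_2.
Applying p(0)=1, q(0)=-2 gives c_1=-8, c_2=-3.

p(t) = -27e^(2t)sin(4t) + e^(2t)cos(4t), q(t) = -19e^(2t)sin(4t) - 2e^(2t)cos(4t)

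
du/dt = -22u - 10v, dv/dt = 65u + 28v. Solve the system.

Coefficient matrix A = [[-22, -10], [65, 28]].
Characteristic polynomial det(A - λI) = λ^2 - 6λ + 34 = 0.
Eigenvalues λ = 3 ± 5i (complex conjugate pair).
For λ=3+5i: an eigenvector is (1,-2) - i(-1,3) = (1 + i, -2 - 3i).
A real fundamental pair from Re and Im of e^((3+5i)t)v: X_1 = e^(3t)(cos(5t)·(1,-2) + sin(5t)·(-1,3)), X_2 = e^(3t)(sin(5t)·(1,-2) - cos(5t)·(-1,3)).
General solution: K_1X_1 + K_2X_2.

u(t) = -K_1e^(3t)sin(5t) + K_1e^(3t)cos(5t) + K_2e^(3t)sin(5t) + K_2e^(3t)cos(5t), v(t) = 3K_1e^(3t)sin(5t) - 2K_1e^(3t)cos(5t) - 2K_2e^(3t)sin(5t) - 3K_2e^(3t)cos(5t)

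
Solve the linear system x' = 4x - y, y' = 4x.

Coefficient matrix A = [[4, -1], [4, 0]].
Characteristic polynomial det(A - λI) = λ^2 - 4λ + 4 = 0.
Single eigenvalue λ = 2 with algebraic multiplicity 2.
Eigenvector v = (1,2); generalized eigenvector w with (A-λI)w=v is (2,3).
General solution: e^(2t)[K_1·v + K_2·(t·v + w)].

x(t) = K_1e^(2t) + K_2te^(2t) + 2K_2e^(2t), y(t) = 2K_1e^(2t) + 2K_2te^(2t) + 3K_2e^(2t)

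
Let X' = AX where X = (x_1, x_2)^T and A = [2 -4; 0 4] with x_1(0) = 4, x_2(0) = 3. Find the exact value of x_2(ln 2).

A = [[2,-4],[0,4]]; eigenvalues λ = 4, 2.
Eigenvectors: (2,-1) for λ=4, (-1,0) for λ=2.
From the initial condition, c_1 = -3, c_2 = -10.
x_2(ln 2) = (-3)(2^4)(-1) + (-10)(2^2)(0) = 48.

48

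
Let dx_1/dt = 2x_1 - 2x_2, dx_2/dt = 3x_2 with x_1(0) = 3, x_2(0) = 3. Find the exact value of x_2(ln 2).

A = [[2,-2],[0,3]]; eigenvalues λ = 2, 3.
Eigenvectors: (1,0) for λ=2, (-2,1) for λ=3.
From the initial condition, c_1 = 9, c_2 = 3.
x_2(ln 2) = (9)(2^2)(0) + (3)(2^3)(1) = 24.

24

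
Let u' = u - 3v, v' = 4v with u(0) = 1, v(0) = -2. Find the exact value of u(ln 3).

159

A = [[1,-3],[0,4]]; eigenvalues λ = 1, 4.
Eigenvectors: (1,0) for λ=1, (1,-1) for λ=4.
From the initial condition, c_1 = -1, c_2 = 2.
u(ln 3) = (-1)(3^1)(1) + (2)(3^4)(1) = 159.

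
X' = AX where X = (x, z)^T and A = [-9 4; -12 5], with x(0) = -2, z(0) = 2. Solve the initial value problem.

x(t) = 10e^(-t) - 12e^(-3t), z(t) = 20e^(-t) - 18e^(-3t)

Coefficient matrix A = [[-9, 4], [-12, 5]].
Characteristic polynomial det(A - λI) = λ^2 + 4λ + 3 = 0.
Eigenvalues λ = -3, -1.
For λ=-3: (A-λI) row 1 is [-6, 4], so an eigenvector is (-2, -3).
For λ=-1: (A-λI) row 1 is [-8, 4], so an eigenvector is (-1, -2).
General solution: c_1e^(-3t)(-2,-3) + c_2e^(-t)(-1,-2).
Applying x(0)=-2, z(0)=2 gives c_1=6, c_2=-10.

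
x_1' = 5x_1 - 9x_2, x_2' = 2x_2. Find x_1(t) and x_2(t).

Coefficient matrix A = [[5, -9], [0, 2]].
Characteristic polynomial det(A - λI) = λ^2 - 7λ + 10 = 0.
Eigenvalues λ = 2, 5.
For λ=2: (A-λI) row 1 is [3, -9], so an eigenvector is (3, 1).
For λ=5: (A-λI) row 1 is [0, -9], so an eigenvector is (-1, 0).
General solution: K_1e^(2t)(3,1) + K_2e^(5t)(-1,0).

x_1(t) = 3K_1e^(2t) - K_2e^(5t), x_2(t) = K_1e^(2t)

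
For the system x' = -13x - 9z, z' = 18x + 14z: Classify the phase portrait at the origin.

A = [[-13,-9],[18,14]]; det(A-λI) = λ^2 - λ - 20.
λ = -4, 5: opposite signs.

saddle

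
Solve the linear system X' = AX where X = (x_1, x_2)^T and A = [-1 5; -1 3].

Coefficient matrix A = [[-1, 5], [-1, 3]].
Characteristic polynomial det(A - λI) = λ^2 - 2λ + 2 = 0.
Eigenvalues λ = 1 ± i (complex conjugate pair).
For λ=1+i: an eigenvector is (-2,-1) - i(-1,0) = (-2 + i, -1).
A real fundamental pair from Re and Im of e^((1+i)t)v: X_1 = e^(t)(cos(t)·(-2,-1) + sin(t)·(-1,0)), X_2 = e^(t)(sin(t)·(-2,-1) - cos(t)·(-1,0)).
General solution: K_1X_1 + K_2X_2.

x_1(t) = -K_1e^(t)sin(t) - 2K_1e^(t)cos(t) - 2K_2e^(t)sin(t) + K_2e^(t)cos(t), x_2(t) = -K_1e^(t)cos(t) - K_2e^(t)sin(t)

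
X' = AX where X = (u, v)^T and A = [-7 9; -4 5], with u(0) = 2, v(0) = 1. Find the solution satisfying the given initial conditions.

u(t) = -3te^(-t) + 2e^(-t), v(t) = -2te^(-t) + e^(-t)

Coefficient matrix A = [[-7, 9], [-4, 5]].
Characteristic polynomial det(A - λI) = λ^2 + 2λ + 1 = 0.
Single eigenvalue λ = -1 with algebraic multiplicity 2.
Eigenvector v = (3,2); generalized eigenvector w with (A-λI)w=v is (-2,-1).
General solution: e^(-t)[K_1·v + K_2·(t·v + w)].
Applying u(0)=2, v(0)=1 gives K_1=0, K_2=-1.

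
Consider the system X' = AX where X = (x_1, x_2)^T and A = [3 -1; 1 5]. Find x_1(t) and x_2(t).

Coefficient matrix A = [[3, -1], [1, 5]].
Characteristic polynomial det(A - λI) = λ^2 - 8λ + 16 = 0.
Single eigenvalue λ = 4 with algebraic multiplicity 2.
Eigenvector v = (1,-1); generalized eigenvector w with (A-λI)w=v is (-2,1).
General solution: e^(4t)[c_1·v + c_2·(t·v + w)].

x_1(t) = c_1e^(4t) + c_2te^(4t) - 2c_2e^(4t), x_2(t) = -c_1e^(4t) - c_2te^(4t) + c_2e^(4t)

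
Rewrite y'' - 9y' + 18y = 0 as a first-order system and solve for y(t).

Let x_1 = y, x_2 = y'. Then x_1' = x_2 and x_2' = -18x_1 + 9x_2.
A = [[0,1],[-18,9]]; det(A-λI) = λ^2 - 9λ + 18.
Eigenvalues λ = 6, 3 with eigenvectors (1,6), (1,3).

y(t) = c_1e^(6t) + c_2e^(3t)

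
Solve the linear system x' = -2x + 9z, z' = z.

x(t) = c_1e^(-2t) - 3c_2e^(t), z(t) = -c_2e^(t)

Coefficient matrix A = [[-2, 9], [0, 1]].
Characteristic polynomial det(A - λI) = λ^2 + λ - 2 = 0.
Eigenvalues λ = -2, 1.
For λ=-2: (A-λI) row 1 is [0, 9], so an eigenvector is (1, 0).
For λ=1: (A-λI) row 1 is [-3, 9], so an eigenvector is (-3, -1).
General solution: c_1e^(-2t)(1,0) + c_2e^(t)(-3,-1).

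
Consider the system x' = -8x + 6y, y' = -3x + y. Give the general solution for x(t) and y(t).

Coefficient matrix A = [[-8, 6], [-3, 1]].
Characteristic polynomial det(A - λI) = λ^2 + 7λ + 10 = 0.
Eigenvalues λ = -2, -5.
For λ=-2: (A-λI) row 1 is [-6, 6], so an eigenvector is (1, 1).
For λ=-5: (A-λI) row 1 is [-3, 6], so an eigenvector is (2, 1).
General solution: C_1e^(-2t)(1,1) + C_2e^(-5t)(2,1).

x(t) = C_1e^(-2t) + 2C_2e^(-5t), y(t) = C_1e^(-2t) + C_2e^(-5t)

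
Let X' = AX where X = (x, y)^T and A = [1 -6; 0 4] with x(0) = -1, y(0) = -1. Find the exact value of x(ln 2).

26

A = [[1,-6],[0,4]]; eigenvalues λ = 4, 1.
Eigenvectors: (-2,1) for λ=4, (1,0) for λ=1.
From the initial condition, c_1 = -1, c_2 = -3.
x(ln 2) = (-1)(2^4)(-2) + (-3)(2^1)(1) = 26.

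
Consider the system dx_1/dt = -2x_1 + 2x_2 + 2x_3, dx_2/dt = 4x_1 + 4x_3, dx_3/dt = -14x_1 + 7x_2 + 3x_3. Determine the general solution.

x_1(t) = C_1e^(2t) + 2C_2e^(3t), x_2(t) = 2C_1e^(2t) + 4C_2e^(3t) + C_3e^(-4t), x_3(t) = C_2e^(3t) - C_3e^(-4t)

Coefficient matrix A = [[-2, 2, 2], [4, 0, 4], [-14, 7, 3]].
det(A - λI) = 0 gives eigenvalues λ = 2, 3, -4.
For λ=2: eigenvector (1,2,0).
For λ=3: eigenvector (2,4,1).
For λ=-4: eigenvector (0,1,-1).
General solution: C_1e^(2t)(1,2,0) + C_2e^(3t)(2,4,1) + C_3e^(-4t)(0,1,-1).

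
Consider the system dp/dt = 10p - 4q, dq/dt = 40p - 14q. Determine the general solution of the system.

Coefficient matrix A = [[10, -4], [40, -14]].
Characteristic polynomial det(A - λI) = λ^2 + 4λ + 20 = 0.
Eigenvalues λ = -2 ± 4i (complex conjugate pair).
For λ=-2+4i: an eigenvector is (0,1) - i(-1,-3) = (0 + i, 1 + 3i).
A real fundamental pair from Re and Im of e^((-2+4i)t)v: X_1 = e^(-2t)(cos(4t)·(0,1) + sin(4t)·(-1,-3)), X_2 = e^(-2t)(sin(4t)·(0,1) - cos(4t)·(-1,-3)).
General solution: C_1X_1 + C_2X_2.

p(t) = -C_1e^(-2t)sin(4t) + C_2e^(-2t)cos(4t), q(t) = -3C_1e^(-2t)sin(4t) + C_1e^(-2t)cos(4t) + C_2e^(-2t)sin(4t) + 3C_2e^(-2t)cos(4t)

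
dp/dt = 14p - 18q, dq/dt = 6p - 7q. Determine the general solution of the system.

Coefficient matrix A = [[14, -18], [6, -7]].
Characteristic polynomial det(A - λI) = λ^2 - 7λ + 10 = 0.
Eigenvalues λ = 2, 5.
For λ=2: (A-λI) row 1 is [12, -18], so an eigenvector is (3, 2).
For λ=5: (A-λI) row 1 is [9, -18], so an eigenvector is (2, 1).
General solution: K_1e^(2t)(3,2) + K_2e^(5t)(2,1).

p(t) = 3K_1e^(2t) + 2K_2e^(5t), q(t) = 2K_1e^(2t) + K_2e^(5t)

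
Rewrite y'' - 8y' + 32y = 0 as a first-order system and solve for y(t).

y(t) = c_1e^(4t)cos(4t) + c_2e^(4t)sin(4t)

Let x_1 = y, x_2 = y'. Then x_1' = x_2 and x_2' = -32x_1 + 8x_2.
A = [[0,1],[-32,8]]; det(A-λI) = λ^2 - 8λ + 32.
Eigenvalues λ = 4 ± 4i.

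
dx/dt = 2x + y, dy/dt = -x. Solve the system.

x(t) = -C_1e^(t) - C_2te^(t) - 3C_2e^(t), y(t) = C_1e^(t) + C_2te^(t) + 2C_2e^(t)

Coefficient matrix A = [[2, 1], [-1, 0]].
Characteristic polynomial det(A - λI) = λ^2 - 2λ + 1 = 0.
Single eigenvalue λ = 1 with algebraic multiplicity 2.
Eigenvector v = (-1,1); generalized eigenvector w with (A-λI)w=v is (-3,2).
General solution: e^(t)[C_1·v + C_2·(t·v + w)].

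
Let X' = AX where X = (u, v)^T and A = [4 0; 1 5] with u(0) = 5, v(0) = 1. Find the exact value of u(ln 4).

A = [[4,0],[1,5]]; eigenvalues λ = 5, 4.
Eigenvectors: (0,1) for λ=5, (1,-1) for λ=4.
From the initial condition, c_1 = 6, c_2 = 5.
u(ln 4) = (6)(4^5)(0) + (5)(4^4)(1) = 1280.

1280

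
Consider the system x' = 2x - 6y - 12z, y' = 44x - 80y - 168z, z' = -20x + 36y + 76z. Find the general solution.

Coefficient matrix A = [[2, -6, -12], [44, -80, -168], [-20, 36, 76]].
det(A - λI) = 0 gives eigenvalues λ = -2, -4, 4.
For λ=-2: eigenvector (-3,-6,2).
For λ=-4: eigenvector (1,5,-2).
For λ=4: eigenvector (0,-2,1).
General solution: K_1e^(-2t)(-3,-6,2) + K_2e^(-4t)(1,5,-2) + K_3e^(4t)(0,-2,1).

x(t) = -3K_1e^(-2t) + K_2e^(-4t), y(t) = -6K_1e^(-2t) + 5K_2e^(-4t) - 2K_3e^(4t), z(t) = 2K_1e^(-2t) - 2K_2e^(-4t) + K_3e^(4t)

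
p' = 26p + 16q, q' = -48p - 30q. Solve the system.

Coefficient matrix A = [[26, 16], [-48, -30]].
Characteristic polynomial det(A - λI) = λ^2 + 4λ - 12 = 0.
Eigenvalues λ = -6, 2.
For λ=-6: (A-λI) row 1 is [32, 16], so an eigenvector is (-1, 2).
For λ=2: (A-λI) row 1 is [24, 16], so an eigenvector is (-2, 3).
General solution: C_1e^(-6t)(-1,2) + C_2e^(2t)(-2,3).

p(t) = -C_1e^(-6t) - 2C_2e^(2t), q(t) = 2C_1e^(-6t) + 3C_2e^(2t)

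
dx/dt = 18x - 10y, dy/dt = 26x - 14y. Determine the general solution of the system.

x(t) = 2K_1e^(2t)sin(2t) - K_1e^(2t)cos(2t) - K_2e^(2t)sin(2t) - 2K_2e^(2t)cos(2t), y(t) = 3K_1e^(2t)sin(2t) - 2K_1e^(2t)cos(2t) - 2K_2e^(2t)sin(2t) - 3K_2e^(2t)cos(2t)

Coefficient matrix A = [[18, -10], [26, -14]].
Characteristic polynomial det(A - λI) = λ^2 - 4λ + 8 = 0.
Eigenvalues λ = 2 ± 2i (complex conjugate pair).
For λ=2+2i: an eigenvector is (-1,-2) - i(2,3) = (-1 - 2i, -2 - 3i).
A real fundamental pair from Re and Im of e^((2+2i)t)v: X_1 = e^(2t)(cos(2t)·(-1,-2) + sin(2t)·(2,3)), X_2 = e^(2t)(sin(2t)·(-1,-2) - cos(2t)·(2,3)).
General solution: K_1X_1 + K_2X_2.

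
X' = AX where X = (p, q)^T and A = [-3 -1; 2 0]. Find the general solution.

Coefficient matrix A = [[-3, -1], [2, 0]].
Characteristic polynomial det(A - λI) = λ^2 + 3λ + 2 = 0.
Eigenvalues λ = -1, -2.
For λ=-1: (A-λI) row 1 is [-2, -1], so an eigenvector is (1, -2).
For λ=-2: (A-λI) row 1 is [-1, -1], so an eigenvector is (1, -1).
General solution: K_1e^(-t)(1,-2) + K_2e^(-2t)(1,-1).

p(t) = K_1e^(-t) + K_2e^(-2t), q(t) = -2K_1e^(-t) - K_2e^(-2t)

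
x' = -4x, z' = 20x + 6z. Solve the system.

Coefficient matrix A = [[-4, 0], [20, 6]].
Characteristic polynomial det(A - λI) = λ^2 - 2λ - 24 = 0.
Eigenvalues λ = -4, 6.
For λ=-4: (A-λI) row 2 is [20, 10], so an eigenvector is (-1, 2).
For λ=6: (A-λI) row 1 is [-10, 0], so an eigenvector is (0, -1).
General solution: C_1e^(-4t)(-1,2) + C_2e^(6t)(0,-1).

x(t) = -C_1e^(-4t), z(t) = 2C_1e^(-4t) - C_2e^(6t)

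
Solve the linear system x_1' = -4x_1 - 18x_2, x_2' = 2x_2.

x_1(t) = 3K_1e^(2t) - K_2e^(-4t), x_2(t) = -K_1e^(2t)

Coefficient matrix A = [[-4, -18], [0, 2]].
Characteristic polynomial det(A - λI) = λ^2 + 2λ - 8 = 0.
Eigenvalues λ = 2, -4.
For λ=2: (A-λI) row 1 is [-6, -18], so an eigenvector is (3, -1).
For λ=-4: (A-λI) row 1 is [0, -18], so an eigenvector is (-1, 0).
General solution: K_1e^(2t)(3,-1) + K_2e^(-4t)(-1,0).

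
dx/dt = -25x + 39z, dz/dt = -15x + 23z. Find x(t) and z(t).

Coefficient matrix A = [[-25, 39], [-15, 23]].
Characteristic polynomial det(A - λI) = λ^2 + 2λ + 10 = 0.
Eigenvalues λ = -1 ± 3i (complex conjugate pair).
For λ=-1+3i: an eigenvector is (-2,-1) - i(3,2) = (-2 - 3i, -1 - 2i).
A real fundamental pair from Re and Im of e^((-1+3i)t)v: X_1 = e^(-t)(cos(3t)·(-2,-1) + sin(3t)·(3,2)), X_2 = e^(-t)(sin(3t)·(-2,-1) - cos(3t)·(3,2)).
General solution: c_1X_1 + c_2X_2.

x(t) = 3c_1e^(-t)sin(3t) - 2c_1e^(-t)cos(3t) - 2c_2e^(-t)sin(3t) - 3c_2e^(-t)cos(3t), z(t) = 2c_1e^(-t)sin(3t) - c_1e^(-t)cos(3t) - c_2e^(-t)sin(3t) - 2c_2e^(-t)cos(3t)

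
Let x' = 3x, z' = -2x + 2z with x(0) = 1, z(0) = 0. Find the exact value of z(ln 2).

-8

A = [[3,0],[-2,2]]; eigenvalues λ = 3, 2.
Eigenvectors: (1,-2) for λ=3, (0,1) for λ=2.
From the initial condition, c_1 = 1, c_2 = 2.
z(ln 2) = (1)(2^3)(-2) + (2)(2^2)(1) = -8.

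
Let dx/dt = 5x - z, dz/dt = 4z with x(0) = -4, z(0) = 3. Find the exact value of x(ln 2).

A = [[5,-1],[0,4]]; eigenvalues λ = 5, 4.
Eigenvectors: (1,0) for λ=5, (-1,-1) for λ=4.
From the initial condition, c_1 = -7, c_2 = -3.
x(ln 2) = (-7)(2^5)(1) + (-3)(2^4)(-1) = -176.

-176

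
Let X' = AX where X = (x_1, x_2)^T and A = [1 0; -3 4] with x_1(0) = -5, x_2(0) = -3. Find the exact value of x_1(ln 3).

A = [[1,0],[-3,4]]; eigenvalues λ = 1, 4.
Eigenvectors: (-1,-1) for λ=1, (0,1) for λ=4.
From the initial condition, c_1 = 5, c_2 = 2.
x_1(ln 3) = (5)(3^1)(-1) + (2)(3^4)(0) = -15.

-15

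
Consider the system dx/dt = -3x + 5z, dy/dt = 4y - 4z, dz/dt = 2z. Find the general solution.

x(t) = K_2e^(2t) - K_3e^(-3t), y(t) = K_1e^(4t) + 2K_2e^(2t), z(t) = K_2e^(2t)

Coefficient matrix A = [[-3, 0, 5], [0, 4, -4], [0, 0, 2]].
det(A - λI) = 0 gives eigenvalues λ = 4, 2, -3.
For λ=4: eigenvector (0,1,0).
For λ=2: eigenvector (1,2,1).
For λ=-3: eigenvector (-1,0,0).
General solution: K_1e^(4t)(0,1,0) + K_2e^(2t)(1,2,1) + K_3e^(-3t)(-1,0,0).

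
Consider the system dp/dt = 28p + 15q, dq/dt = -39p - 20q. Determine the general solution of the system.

Coefficient matrix A = [[28, 15], [-39, -20]].
Characteristic polynomial det(A - λI) = λ^2 - 8λ + 25 = 0.
Eigenvalues λ = 4 ± 3i (complex conjugate pair).
For λ=4+3i: an eigenvector is (-2,3) - i(-1,2) = (-2 + i, 3 - 2i).
A real fundamental pair from Re and Im of e^((4+3i)t)v: X_1 = e^(4t)(cos(3t)·(-2,3) + sin(3t)·(-1,2)), X_2 = e^(4t)(sin(3t)·(-2,3) - cos(3t)·(-1,2)).
General solution: c_1X_1 + c_2X_2.

p(t) = -c_1e^(4t)sin(3t) - 2c_1e^(4t)cos(3t) - 2c_2e^(4t)sin(3t) + c_2e^(4t)cos(3t), q(t) = 2c_1e^(4t)sin(3t) + 3c_1e^(4t)cos(3t) + 3c_2e^(4t)sin(3t) - 2c_2e^(4t)cos(3t)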